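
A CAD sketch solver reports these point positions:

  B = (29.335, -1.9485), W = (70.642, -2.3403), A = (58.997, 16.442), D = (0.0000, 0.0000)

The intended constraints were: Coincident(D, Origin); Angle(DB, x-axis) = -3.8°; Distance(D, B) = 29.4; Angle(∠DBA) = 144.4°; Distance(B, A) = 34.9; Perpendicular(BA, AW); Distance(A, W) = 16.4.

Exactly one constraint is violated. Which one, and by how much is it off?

Distance(A, W) = 16.4 — off by 5.70.

D = (0.00, 0.00) ✓; DB at -3.800° ✓; |DB| = 29.40 ✓; ∠DBA = 144.4° ✓; |BA| = 34.90 ✓; ∠(BA, AW) = 90.00° ✓; |AW| = 22.10 ✗.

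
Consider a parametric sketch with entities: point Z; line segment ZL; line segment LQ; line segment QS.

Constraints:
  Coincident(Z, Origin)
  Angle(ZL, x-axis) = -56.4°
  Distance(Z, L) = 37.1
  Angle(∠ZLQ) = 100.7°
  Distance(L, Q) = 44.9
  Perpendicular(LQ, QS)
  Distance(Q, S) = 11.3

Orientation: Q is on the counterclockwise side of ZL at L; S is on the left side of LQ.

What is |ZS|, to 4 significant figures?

57.57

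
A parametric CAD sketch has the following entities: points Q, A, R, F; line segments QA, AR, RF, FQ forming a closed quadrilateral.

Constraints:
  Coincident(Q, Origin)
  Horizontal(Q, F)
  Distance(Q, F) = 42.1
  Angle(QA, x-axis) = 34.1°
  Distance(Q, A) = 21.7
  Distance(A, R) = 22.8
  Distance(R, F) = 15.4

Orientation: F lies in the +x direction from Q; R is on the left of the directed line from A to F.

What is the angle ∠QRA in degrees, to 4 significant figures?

12.74°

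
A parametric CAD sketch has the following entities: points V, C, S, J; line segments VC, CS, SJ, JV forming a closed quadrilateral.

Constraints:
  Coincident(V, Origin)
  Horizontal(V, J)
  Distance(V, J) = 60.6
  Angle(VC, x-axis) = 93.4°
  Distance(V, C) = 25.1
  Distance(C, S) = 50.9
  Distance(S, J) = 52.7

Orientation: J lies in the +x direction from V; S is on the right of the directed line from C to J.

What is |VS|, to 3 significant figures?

27.2

Checks: |CS| = 50.90 ✓; |SJ| = 52.70 ✓.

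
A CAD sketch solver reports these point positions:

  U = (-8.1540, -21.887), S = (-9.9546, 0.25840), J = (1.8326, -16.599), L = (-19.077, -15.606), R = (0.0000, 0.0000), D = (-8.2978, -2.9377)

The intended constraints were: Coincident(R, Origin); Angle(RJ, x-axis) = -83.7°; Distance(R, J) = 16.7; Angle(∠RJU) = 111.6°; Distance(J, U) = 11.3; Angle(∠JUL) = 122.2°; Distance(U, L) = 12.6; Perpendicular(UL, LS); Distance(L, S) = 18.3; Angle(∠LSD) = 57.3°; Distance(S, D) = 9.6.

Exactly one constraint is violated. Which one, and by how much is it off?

Distance(S, D) = 9.6 — off by 6.00.

R = (0.00, 0.00) ✓; RJ at -83.70° ✓; |RJ| = 16.70 ✓; ∠RJU = 111.6° ✓; |JU| = 11.30 ✓; ∠JUL = 122.2° ✓; |UL| = 12.60 ✓; ∠(UL, LS) = 90.00° ✓; |LS| = 18.30 ✓; ∠LSD = 57.30° ✓; |SD| = 3.600 ✗.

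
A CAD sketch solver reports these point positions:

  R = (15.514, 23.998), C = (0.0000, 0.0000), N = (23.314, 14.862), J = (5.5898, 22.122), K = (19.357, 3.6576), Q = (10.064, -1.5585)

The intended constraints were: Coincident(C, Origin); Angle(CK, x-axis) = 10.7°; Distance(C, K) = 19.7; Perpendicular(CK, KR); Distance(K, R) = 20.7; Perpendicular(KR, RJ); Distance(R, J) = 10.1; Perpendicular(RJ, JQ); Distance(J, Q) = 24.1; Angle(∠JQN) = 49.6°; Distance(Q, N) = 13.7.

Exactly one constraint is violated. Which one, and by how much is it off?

Distance(Q, N) = 13.7 — off by 7.40.

C = (0.00, 0.00) ✓; CK at 10.70° ✓; |CK| = 19.70 ✓; ∠(CK, KR) = 90.00° ✓; |KR| = 20.70 ✓; ∠(KR, RJ) = 90.01° ✓; |RJ| = 10.10 ✓; ∠(RJ, JQ) = 89.99° ✓; |JQ| = 24.10 ✓; ∠JQN = 49.60° ✓; |QN| = 21.10 ✗.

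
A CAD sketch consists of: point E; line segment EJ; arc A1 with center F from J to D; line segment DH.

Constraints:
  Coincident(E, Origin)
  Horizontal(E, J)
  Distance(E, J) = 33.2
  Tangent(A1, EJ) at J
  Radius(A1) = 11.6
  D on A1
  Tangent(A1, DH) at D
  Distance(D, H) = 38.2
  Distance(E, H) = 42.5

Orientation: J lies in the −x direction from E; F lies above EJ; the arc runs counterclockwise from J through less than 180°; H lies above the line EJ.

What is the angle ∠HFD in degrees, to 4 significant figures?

73.11°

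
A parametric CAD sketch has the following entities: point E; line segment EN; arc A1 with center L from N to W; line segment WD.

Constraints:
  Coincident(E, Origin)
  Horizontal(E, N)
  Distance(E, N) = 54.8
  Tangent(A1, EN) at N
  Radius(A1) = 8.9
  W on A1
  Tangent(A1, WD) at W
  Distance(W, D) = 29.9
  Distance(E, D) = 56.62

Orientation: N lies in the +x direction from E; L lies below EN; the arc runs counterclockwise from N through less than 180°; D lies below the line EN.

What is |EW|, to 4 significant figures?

46.63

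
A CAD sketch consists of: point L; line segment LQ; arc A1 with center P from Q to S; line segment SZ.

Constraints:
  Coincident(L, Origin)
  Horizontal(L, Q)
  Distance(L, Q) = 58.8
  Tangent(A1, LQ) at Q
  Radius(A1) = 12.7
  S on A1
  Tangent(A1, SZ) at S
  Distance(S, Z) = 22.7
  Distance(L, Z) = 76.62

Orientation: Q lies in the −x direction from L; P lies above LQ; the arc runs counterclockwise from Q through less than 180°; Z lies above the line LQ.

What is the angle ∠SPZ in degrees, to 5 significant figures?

60.774°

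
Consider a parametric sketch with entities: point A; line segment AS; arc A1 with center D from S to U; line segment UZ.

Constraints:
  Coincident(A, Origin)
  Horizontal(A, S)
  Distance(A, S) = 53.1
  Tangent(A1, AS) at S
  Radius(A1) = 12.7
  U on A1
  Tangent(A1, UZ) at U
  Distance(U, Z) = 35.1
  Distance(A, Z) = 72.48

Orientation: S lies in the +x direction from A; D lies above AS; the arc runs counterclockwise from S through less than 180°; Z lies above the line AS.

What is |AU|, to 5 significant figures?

67.211

Checks: |DU| = 12.70 ✓; ∠(DU, UZ) = 90.00° ✓; |UZ| = 35.10 ✓; |AZ| = 72.48 ✓.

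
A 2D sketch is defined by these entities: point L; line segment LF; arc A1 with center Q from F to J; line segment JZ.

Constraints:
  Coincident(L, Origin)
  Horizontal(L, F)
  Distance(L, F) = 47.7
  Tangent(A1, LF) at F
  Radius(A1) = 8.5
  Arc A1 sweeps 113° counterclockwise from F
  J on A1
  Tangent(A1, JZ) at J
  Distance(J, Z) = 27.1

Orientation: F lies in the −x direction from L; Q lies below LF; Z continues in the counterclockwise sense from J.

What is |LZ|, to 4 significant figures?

58.06

L is at the origin; L and F share the same y with |LF| = 47.7 and F on the −x side, so F = (-47.70, 0.000). Since A1 is tangent to LF there, QF ⟂ LF, so Q = F + (0, -8.5) = (-47.70, -8.500). On A1, F sits at bearing 90° from Q; a 113° counterclockwise sweep puts J at bearing 203°, so J = Q + 8.5·(cos 203°, sin 203°) = (-55.52, -11.82). Tangency of A1 to JZ means the radius QJ is perpendicular to JZ, so JZ runs along (−sin 203°, cos 203°); with |JZ| = 27.1, Z = (-44.94, -36.77). Then |LZ| = |Z − L| = 58.06.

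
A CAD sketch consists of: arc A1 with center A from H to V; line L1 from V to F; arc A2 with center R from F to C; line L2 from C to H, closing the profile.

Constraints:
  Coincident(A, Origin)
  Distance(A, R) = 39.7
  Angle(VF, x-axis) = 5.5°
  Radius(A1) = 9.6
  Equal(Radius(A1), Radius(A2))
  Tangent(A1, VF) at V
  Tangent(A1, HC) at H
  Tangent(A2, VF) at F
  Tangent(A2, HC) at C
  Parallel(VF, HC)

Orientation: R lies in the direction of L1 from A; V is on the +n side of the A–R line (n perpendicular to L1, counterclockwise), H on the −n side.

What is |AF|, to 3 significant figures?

40.8

The slot axis is L1's direction at 5.5°, so u = (cos 5.5°, sin 5.5°) = (0.995, 0.0958) and n = (−sin 5.5°, cos 5.5°) = (-0.0958, 0.995). A is at the origin and R lies 39.7 along u from A, so R = 39.7·u = (39.5, 3.81). Tangency of A1 to both parallel lines with radius 9.6 puts V and H at A ± 9.6·n: V = (-0.920, 9.56), H = (0.920, -9.56). Equal radii place F and C the same way about R: F = R + 9.6·n = (38.6, 13.4), C = R − 9.6·n = (40.4, -5.75). Then |AF| = |F − A| = 40.8.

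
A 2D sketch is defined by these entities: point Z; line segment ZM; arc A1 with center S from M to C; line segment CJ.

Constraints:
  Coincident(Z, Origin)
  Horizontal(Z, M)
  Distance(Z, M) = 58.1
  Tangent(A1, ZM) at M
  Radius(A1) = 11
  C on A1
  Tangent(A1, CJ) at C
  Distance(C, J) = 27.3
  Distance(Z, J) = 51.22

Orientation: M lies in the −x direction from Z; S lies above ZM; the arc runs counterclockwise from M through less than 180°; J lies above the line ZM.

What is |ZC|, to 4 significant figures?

48.26

Z is at the origin; ZM is horizontal with |ZM| = 58.1 and M on the −x side, so M = (-58.10, 0.000). Since A1 is tangent to ZM there, SM ⟂ ZM, so S = M + (0, 11) = (-58.10, 11.00). Since SC ⟂ CJ (tangency), |SJ| = √(11.0² + 27.3²) = 29.43 regardless of where C sits on A1. So J lies on both circle(Z, 51.22) and circle(S, 29.43); the above-ZM intersection is J = (-38.91, 33.31). C is the foot of the tangent from J: C = (-47.68, 7.463).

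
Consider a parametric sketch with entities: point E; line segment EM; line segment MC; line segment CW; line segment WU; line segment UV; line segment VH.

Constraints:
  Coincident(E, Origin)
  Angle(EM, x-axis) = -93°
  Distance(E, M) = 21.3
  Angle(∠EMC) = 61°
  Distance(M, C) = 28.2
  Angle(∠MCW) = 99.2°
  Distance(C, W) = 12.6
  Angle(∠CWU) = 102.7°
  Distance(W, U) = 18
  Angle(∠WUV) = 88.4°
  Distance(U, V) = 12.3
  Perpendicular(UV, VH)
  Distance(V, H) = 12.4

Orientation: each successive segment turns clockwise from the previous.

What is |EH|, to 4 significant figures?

18.60

E is at the origin; EM runs at -93.0° with length 21.3, so M = (-1.115, -21.27). ∠EMC = 61.0° gives MC at 148.0° from the x-axis; with |MC| = 28.2, C = (-25.03, -6.327). ∠MCW = 99.2° gives CW at 67.20° from the x-axis; with |CW| = 12.6, W = (-20.15, 5.288). ∠CWU = 102.7° gives WU at -10.10° from the x-axis; with |WU| = 18.0, U = (-2.426, 2.132). ∠WUV = 88.4° gives UV at -101.7° from the x-axis; with |UV| = 12.3, V = (-4.920, -9.913). UV is perpendicular to VH, so VH runs at 168.3°; with |VH| = 12.4, H = (-17.06, -7.398). Then |EH| = |H − E| = 18.60.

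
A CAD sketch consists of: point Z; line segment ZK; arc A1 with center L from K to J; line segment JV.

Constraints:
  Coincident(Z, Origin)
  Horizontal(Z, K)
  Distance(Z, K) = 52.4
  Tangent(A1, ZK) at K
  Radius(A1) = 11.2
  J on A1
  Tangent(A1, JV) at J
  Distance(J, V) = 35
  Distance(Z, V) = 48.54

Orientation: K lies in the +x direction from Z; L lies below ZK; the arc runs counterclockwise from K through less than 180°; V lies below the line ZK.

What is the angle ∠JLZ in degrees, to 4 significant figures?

10.53°

Checks: |LJ| = 11.20 ✓; ∠(LJ, JV) = 90.00° ✓; |JV| = 35.00 ✓; |ZV| = 48.54 ✓.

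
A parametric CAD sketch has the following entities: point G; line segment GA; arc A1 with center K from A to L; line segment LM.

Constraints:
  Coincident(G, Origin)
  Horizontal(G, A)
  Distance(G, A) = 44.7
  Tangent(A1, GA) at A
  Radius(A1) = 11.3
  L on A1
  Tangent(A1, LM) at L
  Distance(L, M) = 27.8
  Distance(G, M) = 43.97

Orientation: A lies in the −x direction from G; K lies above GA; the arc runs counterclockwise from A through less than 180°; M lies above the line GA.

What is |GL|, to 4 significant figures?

34.81

G is at the origin; G and A share the same y with |GA| = 44.7 and A on the −x side, so A = (-44.70, 0.000). The tangent condition forces KA to be normal to GA, so K = A + (0, 11.3) = (-44.70, 11.30). Since KL ⟂ LM (tangency), |KM| = √(11.3² + 27.8²) = 30.01 regardless of where L sits on A1. So M lies on both circle(G, 43.97) and circle(K, 30.01); the above-GA intersection is M = (-26.45, 35.12). L is the foot of the tangent from M: L = (-33.80, 8.312).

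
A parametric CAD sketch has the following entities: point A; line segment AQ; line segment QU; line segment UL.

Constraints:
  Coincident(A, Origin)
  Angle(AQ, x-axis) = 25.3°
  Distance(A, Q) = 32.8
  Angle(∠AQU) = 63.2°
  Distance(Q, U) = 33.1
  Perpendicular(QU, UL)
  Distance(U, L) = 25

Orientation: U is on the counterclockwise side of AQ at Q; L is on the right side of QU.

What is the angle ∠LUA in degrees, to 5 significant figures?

147.98°

∠AQU = 63.2°, so QU runs at 25.3° + (180° − 63.2°) = 142.10° from the x-axis; with |QU| = 33.1, U = Q + 33.1·(cos 142.10°, sin 142.10°) = (3.5352, 34.350). QU ⟂ UL; with |UL| = 25.0 on the right of QU, L = U + 25.0·(0.61429, 0.78908) = (18.892, 54.077). Then cos ∠LUA = UL·UA / (|UL||UA|), giving 147.98°.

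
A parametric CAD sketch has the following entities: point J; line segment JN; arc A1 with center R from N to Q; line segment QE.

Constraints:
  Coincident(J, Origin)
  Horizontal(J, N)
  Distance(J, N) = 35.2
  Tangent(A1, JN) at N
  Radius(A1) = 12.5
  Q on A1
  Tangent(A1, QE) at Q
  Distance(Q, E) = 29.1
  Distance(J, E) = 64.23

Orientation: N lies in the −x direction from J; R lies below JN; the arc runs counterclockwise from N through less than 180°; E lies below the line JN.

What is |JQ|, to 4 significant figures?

49.06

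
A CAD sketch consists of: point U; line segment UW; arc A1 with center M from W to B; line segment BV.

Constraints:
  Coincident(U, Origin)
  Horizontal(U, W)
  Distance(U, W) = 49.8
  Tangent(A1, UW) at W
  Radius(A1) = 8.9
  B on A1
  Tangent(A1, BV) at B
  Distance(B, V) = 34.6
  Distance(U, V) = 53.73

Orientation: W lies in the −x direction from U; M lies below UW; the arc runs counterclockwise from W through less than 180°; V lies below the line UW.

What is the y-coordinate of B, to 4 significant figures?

-14.59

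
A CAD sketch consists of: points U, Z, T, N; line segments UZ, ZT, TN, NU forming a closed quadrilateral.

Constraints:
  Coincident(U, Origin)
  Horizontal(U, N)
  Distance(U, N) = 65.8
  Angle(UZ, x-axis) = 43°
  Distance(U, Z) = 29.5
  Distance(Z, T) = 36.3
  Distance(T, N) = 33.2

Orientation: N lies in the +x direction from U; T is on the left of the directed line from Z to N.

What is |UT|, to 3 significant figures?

64.3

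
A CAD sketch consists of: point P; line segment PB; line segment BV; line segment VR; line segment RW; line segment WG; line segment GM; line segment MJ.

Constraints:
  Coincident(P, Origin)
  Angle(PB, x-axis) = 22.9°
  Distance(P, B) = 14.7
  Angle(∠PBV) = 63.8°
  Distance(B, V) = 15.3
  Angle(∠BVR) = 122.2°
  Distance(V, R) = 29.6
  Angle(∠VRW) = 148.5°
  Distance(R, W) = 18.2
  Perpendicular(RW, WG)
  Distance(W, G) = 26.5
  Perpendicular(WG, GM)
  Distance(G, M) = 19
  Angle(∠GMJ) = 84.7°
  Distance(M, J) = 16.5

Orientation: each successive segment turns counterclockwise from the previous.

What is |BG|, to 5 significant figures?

43.833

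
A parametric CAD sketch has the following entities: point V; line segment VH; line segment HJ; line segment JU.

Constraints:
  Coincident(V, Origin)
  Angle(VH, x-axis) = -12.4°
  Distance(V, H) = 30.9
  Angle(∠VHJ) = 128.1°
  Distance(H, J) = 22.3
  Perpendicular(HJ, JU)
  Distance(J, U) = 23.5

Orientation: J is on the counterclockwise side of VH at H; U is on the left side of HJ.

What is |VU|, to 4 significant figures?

41.37

V is at the origin; VH runs at -12.4° with length 30.9, so H = 30.9·(cos -12.4°, sin -12.4°) = (30.18, -6.635). ∠VHJ = 128.1°, so HJ runs at -12.4° + (180° − 128.1°) = 39.50° from the x-axis; with |HJ| = 22.3, J = H + 22.3·(cos 39.50°, sin 39.50°) = (47.39, 7.549). The perpendicularity gives JU at right angles to HJ; with |JU| = 23.5 on the left of HJ, U = J + 23.5·(-0.6361, 0.7716) = (32.44, 25.68). Then |VU| = |U − V| = 41.37.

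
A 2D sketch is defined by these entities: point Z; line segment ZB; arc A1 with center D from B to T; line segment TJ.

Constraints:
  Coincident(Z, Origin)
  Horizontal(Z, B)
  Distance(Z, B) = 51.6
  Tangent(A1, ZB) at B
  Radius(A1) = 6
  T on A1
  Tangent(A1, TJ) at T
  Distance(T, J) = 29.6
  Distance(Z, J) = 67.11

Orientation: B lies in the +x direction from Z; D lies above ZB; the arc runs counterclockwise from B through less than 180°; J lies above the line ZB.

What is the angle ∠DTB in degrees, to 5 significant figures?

44.222°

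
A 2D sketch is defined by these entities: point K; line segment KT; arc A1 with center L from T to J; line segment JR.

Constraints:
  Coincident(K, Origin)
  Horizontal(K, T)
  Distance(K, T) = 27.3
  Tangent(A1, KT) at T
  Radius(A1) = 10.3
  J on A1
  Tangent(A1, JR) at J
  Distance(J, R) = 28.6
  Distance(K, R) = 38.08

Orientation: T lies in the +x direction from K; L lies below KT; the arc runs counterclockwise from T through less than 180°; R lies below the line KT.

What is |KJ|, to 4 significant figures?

19.08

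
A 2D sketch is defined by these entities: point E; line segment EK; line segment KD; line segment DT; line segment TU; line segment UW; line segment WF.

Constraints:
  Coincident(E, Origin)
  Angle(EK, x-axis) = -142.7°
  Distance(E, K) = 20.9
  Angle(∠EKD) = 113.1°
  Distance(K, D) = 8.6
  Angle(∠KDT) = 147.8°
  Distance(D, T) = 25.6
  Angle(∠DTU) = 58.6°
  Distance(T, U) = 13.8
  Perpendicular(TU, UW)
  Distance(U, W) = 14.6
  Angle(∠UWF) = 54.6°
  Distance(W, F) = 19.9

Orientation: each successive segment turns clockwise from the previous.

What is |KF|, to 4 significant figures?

32.58

E is at the origin; EK runs at -142.7° with length 20.9, so K = (-16.63, -12.67). ∠EKD = 113.1° gives KD at 150.4° from the x-axis; with |KD| = 8.6, D = (-24.10, -8.417). ∠KDT = 147.8° gives DT at 118.2° from the x-axis; with |DT| = 25.6, T = (-36.20, 14.14). ∠DTU = 58.6° gives TU at -3.200° from the x-axis; with |TU| = 13.8, U = (-22.42, 13.37). TU ⟂ UW, so UW runs at -93.20°; with |UW| = 14.6, W = (-23.24, -1.203). ∠UWF = 54.6° gives WF at 141.4° from the x-axis; with |WF| = 19.9, F = (-38.79, 11.21). Then |KF| = |F − K| = 32.58.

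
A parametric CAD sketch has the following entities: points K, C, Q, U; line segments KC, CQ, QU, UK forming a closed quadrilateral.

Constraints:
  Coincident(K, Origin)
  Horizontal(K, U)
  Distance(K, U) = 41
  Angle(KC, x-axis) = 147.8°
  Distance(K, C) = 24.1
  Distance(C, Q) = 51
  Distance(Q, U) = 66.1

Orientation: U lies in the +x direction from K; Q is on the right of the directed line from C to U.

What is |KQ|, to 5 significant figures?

39.950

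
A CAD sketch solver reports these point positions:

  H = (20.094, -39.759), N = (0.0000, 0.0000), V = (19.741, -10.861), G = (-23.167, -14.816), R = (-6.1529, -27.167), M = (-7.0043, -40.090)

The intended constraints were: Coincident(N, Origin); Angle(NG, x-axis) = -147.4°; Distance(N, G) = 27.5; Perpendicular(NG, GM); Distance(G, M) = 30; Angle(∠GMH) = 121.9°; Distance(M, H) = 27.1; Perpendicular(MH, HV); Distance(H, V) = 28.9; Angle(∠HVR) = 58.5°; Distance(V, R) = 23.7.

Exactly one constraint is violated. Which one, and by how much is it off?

Distance(V, R) = 23.7 — off by 6.90.

N = (0.00, 0.00) ✓; NG at -147.4° ✓; |NG| = 27.50 ✓; ∠(NG, GM) = 90.00° ✓; |GM| = 30.00 ✓; ∠GMH = 121.9° ✓; |MH| = 27.10 ✓; ∠(MH, HV) = 90.00° ✓; |HV| = 28.90 ✓; ∠HVR = 58.50° ✓; |VR| = 30.60 ✗.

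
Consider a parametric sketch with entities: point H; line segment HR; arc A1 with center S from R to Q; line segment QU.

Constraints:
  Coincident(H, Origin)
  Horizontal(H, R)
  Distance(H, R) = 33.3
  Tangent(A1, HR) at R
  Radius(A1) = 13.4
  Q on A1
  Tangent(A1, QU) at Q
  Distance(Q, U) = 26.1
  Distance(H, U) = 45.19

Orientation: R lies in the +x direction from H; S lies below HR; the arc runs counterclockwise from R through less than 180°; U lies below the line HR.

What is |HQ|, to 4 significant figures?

24.31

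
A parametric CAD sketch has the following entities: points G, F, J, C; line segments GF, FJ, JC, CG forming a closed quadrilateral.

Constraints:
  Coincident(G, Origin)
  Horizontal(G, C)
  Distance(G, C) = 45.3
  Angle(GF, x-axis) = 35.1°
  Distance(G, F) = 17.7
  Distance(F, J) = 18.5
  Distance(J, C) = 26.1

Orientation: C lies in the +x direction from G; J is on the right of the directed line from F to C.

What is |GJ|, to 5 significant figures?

21.576

Checks: |FJ| = 18.50 ✓; |JC| = 26.10 ✓.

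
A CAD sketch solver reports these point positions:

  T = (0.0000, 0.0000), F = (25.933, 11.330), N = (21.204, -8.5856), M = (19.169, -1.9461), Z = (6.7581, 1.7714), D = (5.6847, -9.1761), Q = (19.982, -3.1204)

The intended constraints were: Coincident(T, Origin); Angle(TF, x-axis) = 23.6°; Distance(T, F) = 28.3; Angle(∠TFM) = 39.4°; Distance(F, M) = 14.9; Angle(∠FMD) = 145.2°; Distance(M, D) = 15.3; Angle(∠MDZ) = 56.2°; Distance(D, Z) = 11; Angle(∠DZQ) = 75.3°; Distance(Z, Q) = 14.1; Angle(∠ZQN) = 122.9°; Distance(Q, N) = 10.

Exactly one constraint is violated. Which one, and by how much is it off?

Distance(Q, N) = 10 — off by 4.40.

T = (0.00, 0.00) ✓; TF at 23.60° ✓; |TF| = 28.30 ✓; ∠TFM = 39.40° ✓; |FM| = 14.90 ✓; ∠FMD = 145.2° ✓; |MD| = 15.30 ✓; ∠MDZ = 56.20° ✓; |DZ| = 11.00 ✓; ∠DZQ = 75.30° ✓; |ZQ| = 14.10 ✓; ∠ZQN = 122.9° ✓; |QN| = 5.600 ✗.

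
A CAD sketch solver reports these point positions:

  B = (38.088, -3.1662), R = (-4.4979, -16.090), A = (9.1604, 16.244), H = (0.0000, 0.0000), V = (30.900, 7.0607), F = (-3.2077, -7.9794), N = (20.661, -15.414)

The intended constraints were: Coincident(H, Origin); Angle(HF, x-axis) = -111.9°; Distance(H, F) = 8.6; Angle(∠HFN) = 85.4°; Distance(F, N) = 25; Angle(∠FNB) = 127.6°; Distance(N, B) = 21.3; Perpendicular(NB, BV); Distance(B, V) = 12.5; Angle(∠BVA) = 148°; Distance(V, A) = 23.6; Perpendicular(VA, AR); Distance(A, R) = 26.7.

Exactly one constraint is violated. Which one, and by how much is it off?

Distance(A, R) = 26.7 — off by 8.40.

H = (0.00, 0.00) ✓; HF at -111.9° ✓; |HF| = 8.600 ✓; ∠HFN = 85.40° ✓; |FN| = 25.00 ✓; ∠FNB = 127.6° ✓; |NB| = 21.30 ✓; ∠(NB, BV) = 90.00° ✓; |BV| = 12.50 ✓; ∠BVA = 148.0° ✓; |VA| = 23.60 ✓; ∠(VA, AR) = 90.00° ✓; |AR| = 35.10 ✗.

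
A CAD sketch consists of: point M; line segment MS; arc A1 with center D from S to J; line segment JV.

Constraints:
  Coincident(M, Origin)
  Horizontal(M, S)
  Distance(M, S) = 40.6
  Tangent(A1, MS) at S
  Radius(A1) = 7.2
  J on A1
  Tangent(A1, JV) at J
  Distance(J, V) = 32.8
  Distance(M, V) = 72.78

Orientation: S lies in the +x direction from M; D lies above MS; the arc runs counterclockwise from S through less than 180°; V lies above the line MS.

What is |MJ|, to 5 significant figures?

46.132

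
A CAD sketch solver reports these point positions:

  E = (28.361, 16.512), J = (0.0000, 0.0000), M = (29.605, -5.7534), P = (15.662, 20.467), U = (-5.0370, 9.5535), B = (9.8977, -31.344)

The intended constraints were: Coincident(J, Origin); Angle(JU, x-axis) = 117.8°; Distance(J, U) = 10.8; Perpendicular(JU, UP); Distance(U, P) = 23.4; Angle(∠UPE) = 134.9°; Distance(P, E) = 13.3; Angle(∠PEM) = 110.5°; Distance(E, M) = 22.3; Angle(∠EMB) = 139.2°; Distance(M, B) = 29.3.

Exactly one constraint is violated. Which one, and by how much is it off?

Distance(M, B) = 29.3 — off by 3.00.

J = (0.00, 0.00) ✓; JU at 117.8° ✓; |JU| = 10.80 ✓; ∠(JU, UP) = 90.00° ✓; |UP| = 23.40 ✓; ∠UPE = 134.9° ✓; |PE| = 13.30 ✓; ∠PEM = 110.5° ✓; |EM| = 22.30 ✓; ∠EMB = 139.2° ✓; |MB| = 32.30 ✗.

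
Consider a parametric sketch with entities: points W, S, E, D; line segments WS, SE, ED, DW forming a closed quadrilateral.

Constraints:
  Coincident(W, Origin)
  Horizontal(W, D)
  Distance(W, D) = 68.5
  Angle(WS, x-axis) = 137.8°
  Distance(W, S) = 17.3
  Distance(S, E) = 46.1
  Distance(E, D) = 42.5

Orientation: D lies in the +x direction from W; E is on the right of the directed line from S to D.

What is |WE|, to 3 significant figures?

29.5

W is at the origin; W and D share the same y with |WD| = 68.5 and D in +x, so D = (68.5, 0). WS runs at 137.8° with |WS| = 17.3, so S = (-12.8, 11.6). E is determined by |SE| = 46.1 and |ED| = 42.5 together: it lies at the intersection of circle(S, 46.1) and circle(D, 42.5). With |SD| = 82.1, the foot of the radical line on SD is 43.0 from S and the perpendicular offset is √(46.1² − 43.0²) = 16.6. Taking the right-of-SD solution: E = (27.4, -10.9).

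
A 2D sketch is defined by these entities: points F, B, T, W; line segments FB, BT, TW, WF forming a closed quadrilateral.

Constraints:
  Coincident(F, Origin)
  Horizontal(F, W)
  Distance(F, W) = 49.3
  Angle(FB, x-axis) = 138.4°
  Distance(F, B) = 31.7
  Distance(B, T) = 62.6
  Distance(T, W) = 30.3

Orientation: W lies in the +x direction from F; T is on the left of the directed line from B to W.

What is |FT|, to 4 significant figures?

47.76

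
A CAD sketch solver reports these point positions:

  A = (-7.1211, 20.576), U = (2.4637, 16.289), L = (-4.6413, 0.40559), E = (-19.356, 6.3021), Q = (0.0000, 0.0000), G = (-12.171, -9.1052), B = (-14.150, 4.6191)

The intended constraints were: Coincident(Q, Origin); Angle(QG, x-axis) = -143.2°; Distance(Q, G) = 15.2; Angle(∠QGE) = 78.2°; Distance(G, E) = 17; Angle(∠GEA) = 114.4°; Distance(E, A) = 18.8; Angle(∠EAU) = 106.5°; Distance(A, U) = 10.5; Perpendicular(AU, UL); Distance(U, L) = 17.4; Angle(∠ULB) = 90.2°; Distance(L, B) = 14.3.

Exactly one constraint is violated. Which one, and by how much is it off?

Distance(L, B) = 14.3 — off by 3.90.

Q = (0.00, 0.00) ✓; QG at -143.2° ✓; |QG| = 15.20 ✓; ∠QGE = 78.20° ✓; |GE| = 17.00 ✓; ∠GEA = 114.4° ✓; |EA| = 18.80 ✓; ∠EAU = 106.5° ✓; |AU| = 10.50 ✓; ∠(AU, UL) = 90.00° ✓; |UL| = 17.40 ✓; ∠ULB = 90.20° ✓; |LB| = 10.40 ✗.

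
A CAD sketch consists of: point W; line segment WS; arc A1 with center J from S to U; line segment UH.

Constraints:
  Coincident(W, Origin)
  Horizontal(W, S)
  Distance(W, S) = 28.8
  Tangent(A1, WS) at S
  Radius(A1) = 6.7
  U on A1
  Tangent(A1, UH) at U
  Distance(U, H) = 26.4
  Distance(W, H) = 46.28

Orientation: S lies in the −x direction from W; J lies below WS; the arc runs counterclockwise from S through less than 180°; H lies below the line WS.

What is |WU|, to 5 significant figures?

36.250

W is at the origin; WS is horizontal with |WS| = 28.8 and S on the −x side, so S = (-28.800, 0.0000). The tangent condition forces JS to be normal to WS, so J = S + (0, -6.7) = (-28.800, -6.7000). Since JU ⟂ UH (tangency), |JH| = √(6.7² + 26.4²) = 27.237 regardless of where U sits on A1. So H lies on both circle(W, 46.28) and circle(J, 27.237); the below-WS intersection is H = (-31.624, -33.790). U is the foot of the tangent from H: U = (-35.430, -7.6660).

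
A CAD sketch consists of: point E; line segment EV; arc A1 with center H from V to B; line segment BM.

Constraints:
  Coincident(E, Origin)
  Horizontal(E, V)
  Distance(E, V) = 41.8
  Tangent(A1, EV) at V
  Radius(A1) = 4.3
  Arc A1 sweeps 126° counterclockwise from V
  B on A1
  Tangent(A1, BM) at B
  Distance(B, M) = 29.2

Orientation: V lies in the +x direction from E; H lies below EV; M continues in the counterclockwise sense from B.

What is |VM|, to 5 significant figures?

33.384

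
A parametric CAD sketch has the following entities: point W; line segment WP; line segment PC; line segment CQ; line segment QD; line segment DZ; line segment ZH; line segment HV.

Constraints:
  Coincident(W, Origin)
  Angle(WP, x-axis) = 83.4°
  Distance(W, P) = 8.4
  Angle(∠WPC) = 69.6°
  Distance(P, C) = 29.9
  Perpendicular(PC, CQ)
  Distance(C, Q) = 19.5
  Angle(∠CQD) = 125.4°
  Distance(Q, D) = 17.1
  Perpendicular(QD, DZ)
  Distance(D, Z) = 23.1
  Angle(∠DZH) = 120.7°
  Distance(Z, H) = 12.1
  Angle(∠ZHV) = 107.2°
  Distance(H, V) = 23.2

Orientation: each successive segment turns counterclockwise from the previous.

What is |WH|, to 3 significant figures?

9.52

W is at the origin; WP runs at 83.4° with length 8.4, so P = (0.965, 8.34). ∠WPC = 69.6° gives PC at -166° from the x-axis; with |PC| = 29.9, C = (-28.1, 1.21). PC ⟂ CQ, so CQ runs at -76.2°; with |CQ| = 19.5, Q = (-23.4, -17.7). ∠CQD = 125.4° gives QD at -21.6° from the x-axis; with |QD| = 17.1, D = (-7.52, -24.0). QD ⟂ DZ, so DZ runs at 68.4°; with |DZ| = 23.1, Z = (0.983, -2.54). ∠DZH = 120.7° gives ZH at 128° from the x-axis; with |ZH| = 12.1, H = (-6.42, 7.03). Then |WH| = |H − W| = 9.52.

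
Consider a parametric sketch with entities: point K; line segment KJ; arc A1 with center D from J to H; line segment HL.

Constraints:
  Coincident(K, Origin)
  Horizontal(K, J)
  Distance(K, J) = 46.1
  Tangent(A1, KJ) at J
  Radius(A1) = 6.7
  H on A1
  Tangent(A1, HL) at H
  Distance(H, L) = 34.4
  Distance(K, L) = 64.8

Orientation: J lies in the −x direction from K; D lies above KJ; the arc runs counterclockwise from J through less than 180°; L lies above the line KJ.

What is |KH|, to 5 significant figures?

40.623

Checks: K.y = 0.00, J.y = 0.00 ✓; |DH| = 6.700 ✓; ∠(DH, HL) = 90.00° ✓; |HL| = 34.40 ✓; |KL| = 64.80 ✓.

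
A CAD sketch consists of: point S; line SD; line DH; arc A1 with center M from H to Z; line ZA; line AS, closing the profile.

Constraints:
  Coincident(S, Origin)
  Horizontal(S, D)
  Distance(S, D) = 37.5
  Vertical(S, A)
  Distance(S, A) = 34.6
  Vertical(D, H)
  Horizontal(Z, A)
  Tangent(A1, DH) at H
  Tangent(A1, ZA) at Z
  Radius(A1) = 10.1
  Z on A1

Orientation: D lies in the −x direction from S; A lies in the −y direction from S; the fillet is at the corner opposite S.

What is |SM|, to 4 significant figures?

36.76

S is at the origin; SD is horizontal with |SD| = 37.5 and D on the −x side, so D = (-37.50, 0.000). S and A share the same x with |SA| = 34.6 and A on the −y side, so A = (0.000, -34.60). The virtual corner opposite S is at (-37.50, -34.60). Since A1 is tangent to DH there, MH ⟂ DH and tangency of A1 to ZA means the radius MZ is perpendicular to ZA, with radius 10.1, so the center M sits 10.1 in from both sides at M = (-27.40, -24.50). Then |SM| = |M − S| = 36.76.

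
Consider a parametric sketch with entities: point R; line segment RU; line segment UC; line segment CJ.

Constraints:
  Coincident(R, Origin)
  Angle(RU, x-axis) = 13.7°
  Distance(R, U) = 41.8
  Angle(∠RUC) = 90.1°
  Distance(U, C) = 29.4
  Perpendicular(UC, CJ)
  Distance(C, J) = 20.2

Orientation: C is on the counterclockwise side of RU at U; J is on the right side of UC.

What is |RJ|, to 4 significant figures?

68.65

∠RUC = 90.1°, so UC runs at 13.7° + (180° − 90.1°) = 103.6° from the x-axis; with |UC| = 29.4, C = U + 29.4·(cos 103.6°, sin 103.6°) = (33.70, 38.48). UC ⟂ CJ; with |CJ| = 20.2 on the right of UC, J = C + 20.2·(0.9720, 0.2351) = (53.33, 43.23). Then |RJ| = |J − R| = 68.65.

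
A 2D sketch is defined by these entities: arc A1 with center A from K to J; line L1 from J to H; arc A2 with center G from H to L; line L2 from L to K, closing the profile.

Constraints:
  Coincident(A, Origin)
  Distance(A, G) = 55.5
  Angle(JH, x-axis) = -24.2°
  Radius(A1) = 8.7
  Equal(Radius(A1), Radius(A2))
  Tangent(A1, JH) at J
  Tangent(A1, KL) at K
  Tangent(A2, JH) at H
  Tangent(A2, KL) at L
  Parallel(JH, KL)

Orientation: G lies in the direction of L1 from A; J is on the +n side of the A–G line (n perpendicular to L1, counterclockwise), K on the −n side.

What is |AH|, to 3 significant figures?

56.2

Tangency of A1 to both parallel lines with radius 8.7 puts J and K at A ± 8.7·n: J = (3.57, 7.94), K = (-3.57, -7.94). Equal radii place H and L the same way about G: H = G + 8.7·n = (54.2, -14.8), L = G − 8.7·n = (47.1, -30.7). Then |AH| = |H − A| = 56.2.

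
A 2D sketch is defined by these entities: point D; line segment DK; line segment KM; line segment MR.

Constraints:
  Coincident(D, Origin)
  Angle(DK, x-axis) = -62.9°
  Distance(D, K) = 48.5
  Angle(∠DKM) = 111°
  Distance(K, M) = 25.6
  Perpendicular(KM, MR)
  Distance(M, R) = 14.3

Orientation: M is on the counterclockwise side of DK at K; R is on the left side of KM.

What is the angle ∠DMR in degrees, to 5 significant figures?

43.509°

D is at the origin; DK runs at -62.9° with length 48.5, so K = 48.5·(cos -62.9°, sin -62.9°) = (22.094, -43.175). ∠DKM = 111.0°, so KM runs at -62.9° + (180° − 111.0°) = 6.1000° from the x-axis; with |KM| = 25.6, M = K + 25.6·(cos 6.1000°, sin 6.1000°) = (47.549, -40.455). The perpendicularity gives MR at right angles to KM; with |MR| = 14.3 on the left of KM, R = M + 14.3·(-0.10626, 0.99434) = (46.029, -26.236). Then cos ∠DMR = MD·MR / (|MD||MR|), giving 43.509°.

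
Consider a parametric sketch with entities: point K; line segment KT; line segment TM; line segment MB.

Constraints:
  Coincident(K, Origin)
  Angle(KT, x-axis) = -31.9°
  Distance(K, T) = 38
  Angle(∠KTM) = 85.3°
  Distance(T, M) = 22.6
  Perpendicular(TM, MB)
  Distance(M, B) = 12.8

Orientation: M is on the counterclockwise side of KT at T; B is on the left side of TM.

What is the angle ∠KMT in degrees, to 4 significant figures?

62.77°

K is at the origin; KT runs at -31.9° with length 38.0, so T = 38.0·(cos -31.9°, sin -31.9°) = (32.26, -20.08). ∠KTM = 85.3°, so TM runs at -31.9° + (180° − 85.3°) = 62.80° from the x-axis; with |TM| = 22.6, M = T + 22.6·(cos 62.80°, sin 62.80°) = (42.59, 0.02015). Then cos ∠KMT = MK·MT / (|MK||MT|), giving 62.77°.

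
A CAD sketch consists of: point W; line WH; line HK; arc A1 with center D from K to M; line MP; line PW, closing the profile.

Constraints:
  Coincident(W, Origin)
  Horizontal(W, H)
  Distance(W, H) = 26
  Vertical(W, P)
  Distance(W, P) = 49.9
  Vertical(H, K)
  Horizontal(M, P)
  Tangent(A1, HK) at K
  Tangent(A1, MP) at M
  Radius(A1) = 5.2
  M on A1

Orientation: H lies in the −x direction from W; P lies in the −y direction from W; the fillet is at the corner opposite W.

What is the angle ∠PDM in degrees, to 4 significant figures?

75.96°

The virtual corner opposite W is at (-26.00, -49.90). A1 meets HK tangentially, so DK is at right angles to HK and the tangent condition forces DM to be normal to MP, with radius 5.2, so the center D sits 5.2 in from both sides at D = (-20.80, -44.70). That places the tangent points at K = (-26.00, -44.70) on HK and M = (-20.80, -49.90) on MP. Then cos ∠PDM = DP·DM / (|DP||DM|), giving 75.96°.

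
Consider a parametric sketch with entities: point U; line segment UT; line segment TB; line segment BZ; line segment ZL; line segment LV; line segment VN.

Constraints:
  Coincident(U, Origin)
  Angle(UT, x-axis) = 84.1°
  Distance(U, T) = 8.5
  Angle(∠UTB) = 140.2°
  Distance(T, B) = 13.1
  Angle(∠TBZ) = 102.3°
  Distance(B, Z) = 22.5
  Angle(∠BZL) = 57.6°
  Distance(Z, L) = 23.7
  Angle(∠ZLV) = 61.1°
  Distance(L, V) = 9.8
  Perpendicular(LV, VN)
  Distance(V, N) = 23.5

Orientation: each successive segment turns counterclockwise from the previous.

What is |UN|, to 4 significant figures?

31.82

U is at the origin; UT runs at 84.1° with length 8.5, so T = (0.8737, 8.455). ∠UTB = 140.2° gives TB at 123.9° from the x-axis; with |TB| = 13.1, B = (-6.433, 19.33). ∠TBZ = 102.3° gives BZ at -158.4° from the x-axis; with |BZ| = 22.5, Z = (-27.35, 11.05). ∠BZL = 57.6° gives ZL at -36.00° from the x-axis; with |ZL| = 23.7, L = (-8.179, -2.885). ∠ZLV = 61.1° gives LV at 82.90° from the x-axis; with |LV| = 9.8, V = (-6.968, 6.840). LV is perpendicular to VN, so VN runs at 172.9°; with |VN| = 23.5, N = (-30.29, 9.744). Then |UN| = |N − U| = 31.82.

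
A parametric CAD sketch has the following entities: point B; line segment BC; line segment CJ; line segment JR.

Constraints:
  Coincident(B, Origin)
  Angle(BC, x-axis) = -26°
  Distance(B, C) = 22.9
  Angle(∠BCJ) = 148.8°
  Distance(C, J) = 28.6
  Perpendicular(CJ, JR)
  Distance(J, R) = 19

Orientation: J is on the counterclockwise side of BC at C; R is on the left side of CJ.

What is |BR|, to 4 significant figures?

48.71

B is at the origin; BC runs at -26.0° with length 22.9, so C = 22.9·(cos -26.0°, sin -26.0°) = (20.58, -10.04). ∠BCJ = 148.8°, so CJ runs at -26.0° + (180° − 148.8°) = 5.200° from the x-axis; with |CJ| = 28.6, J = C + 28.6·(cos 5.200°, sin 5.200°) = (49.06, -7.447). CJ ⟂ JR; with |JR| = 19.0 on the left of CJ, R = J + 19.0·(-0.09063, 0.9959) = (47.34, 11.48). Then |BR| = |R − B| = 48.71.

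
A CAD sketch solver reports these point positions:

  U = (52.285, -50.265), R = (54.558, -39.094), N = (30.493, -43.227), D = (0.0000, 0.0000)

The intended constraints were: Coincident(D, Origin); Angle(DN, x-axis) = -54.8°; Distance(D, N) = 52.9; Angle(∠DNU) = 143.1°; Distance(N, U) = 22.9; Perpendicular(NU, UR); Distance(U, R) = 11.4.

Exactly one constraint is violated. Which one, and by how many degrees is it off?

Perpendicular(NU, UR) — off by 6.40°.

D = (0.00, 0.00) ✓; DN at -54.80° ✓; |DN| = 52.90 ✓; ∠DNU = 143.1° ✓; |NU| = 22.90 ✓; ∠(NU, UR) = 96.40° ✗; |UR| = 11.40 ✓.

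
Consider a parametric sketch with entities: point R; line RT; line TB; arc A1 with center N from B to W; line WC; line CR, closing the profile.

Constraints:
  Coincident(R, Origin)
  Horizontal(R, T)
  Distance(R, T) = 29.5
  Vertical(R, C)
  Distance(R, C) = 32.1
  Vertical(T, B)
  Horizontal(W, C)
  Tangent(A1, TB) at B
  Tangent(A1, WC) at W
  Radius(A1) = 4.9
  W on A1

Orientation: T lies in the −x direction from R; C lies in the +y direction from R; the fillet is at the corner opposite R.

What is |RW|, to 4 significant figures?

40.44

The virtual corner opposite R is at (-29.50, 32.10). Since A1 is tangent to TB there, NB ⟂ TB and the tangent condition forces NW to be normal to WC, with radius 4.9, so the center N sits 4.9 in from both sides at N = (-24.60, 27.20). That places the tangent points at B = (-29.50, 27.20) on TB and W = (-24.60, 32.10) on WC. Then |RW| = |W − R| = 40.44.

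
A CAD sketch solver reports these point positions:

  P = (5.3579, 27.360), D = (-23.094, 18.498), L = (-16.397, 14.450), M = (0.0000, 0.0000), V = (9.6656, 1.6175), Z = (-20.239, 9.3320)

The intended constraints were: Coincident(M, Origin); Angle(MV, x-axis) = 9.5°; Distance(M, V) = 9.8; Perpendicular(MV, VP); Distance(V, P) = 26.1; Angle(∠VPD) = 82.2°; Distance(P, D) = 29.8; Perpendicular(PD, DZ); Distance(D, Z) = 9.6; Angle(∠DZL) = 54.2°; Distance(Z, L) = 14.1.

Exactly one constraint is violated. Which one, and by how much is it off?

Distance(Z, L) = 14.1 — off by 7.70.

M = (0.00, 0.00) ✓; MV at 9.500° ✓; |MV| = 9.800 ✓; ∠(MV, VP) = 90.00° ✓; |VP| = 26.10 ✓; ∠VPD = 82.20° ✓; |PD| = 29.80 ✓; ∠(PD, DZ) = 90.00° ✓; |DZ| = 9.600 ✓; ∠DZL = 54.20° ✓; |ZL| = 6.400 ✗.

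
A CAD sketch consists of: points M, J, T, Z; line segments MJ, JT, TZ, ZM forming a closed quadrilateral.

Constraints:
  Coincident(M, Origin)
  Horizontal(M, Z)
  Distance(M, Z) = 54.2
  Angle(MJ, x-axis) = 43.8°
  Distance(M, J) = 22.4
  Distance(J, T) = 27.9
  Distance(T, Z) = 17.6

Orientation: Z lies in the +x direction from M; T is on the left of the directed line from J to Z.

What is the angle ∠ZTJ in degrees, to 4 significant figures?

127.6°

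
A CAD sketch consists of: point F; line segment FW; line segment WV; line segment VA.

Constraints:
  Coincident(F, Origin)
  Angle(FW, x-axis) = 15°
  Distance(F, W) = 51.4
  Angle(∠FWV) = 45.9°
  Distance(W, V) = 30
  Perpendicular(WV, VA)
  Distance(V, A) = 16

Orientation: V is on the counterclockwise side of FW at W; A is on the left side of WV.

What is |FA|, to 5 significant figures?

21.693

F is at the origin; FW runs at 15.0° with length 51.4, so W = 51.4·(cos 15.0°, sin 15.0°) = (49.649, 13.303). ∠FWV = 45.9°, so WV runs at 15.0° + (180° − 45.9°) = 149.10° from the x-axis; with |WV| = 30.0, V = W + 30.0·(cos 149.10°, sin 149.10°) = (23.907, 28.710). The perpendicularity gives VA at right angles to WV; with |VA| = 16.0 on the left of WV, A = V + 16.0·(-0.51354, -0.85806) = (15.690, 14.980). Then |FA| = |A − F| = 21.693.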